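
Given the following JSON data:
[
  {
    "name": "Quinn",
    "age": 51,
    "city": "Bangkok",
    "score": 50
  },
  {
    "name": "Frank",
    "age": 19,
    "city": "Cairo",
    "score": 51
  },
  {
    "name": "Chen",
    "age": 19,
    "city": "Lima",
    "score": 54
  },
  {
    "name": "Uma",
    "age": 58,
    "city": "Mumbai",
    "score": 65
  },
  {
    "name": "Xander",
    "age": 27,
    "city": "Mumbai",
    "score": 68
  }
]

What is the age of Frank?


Looking up record where name = Frank
Record index: 1
Field 'age' = 19

ANSWER: 19


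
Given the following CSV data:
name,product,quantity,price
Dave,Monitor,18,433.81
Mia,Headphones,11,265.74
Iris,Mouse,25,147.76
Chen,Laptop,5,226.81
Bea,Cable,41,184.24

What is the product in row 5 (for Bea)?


Row 5: Bea
Column 'product' = Cable

ANSWER: Cable


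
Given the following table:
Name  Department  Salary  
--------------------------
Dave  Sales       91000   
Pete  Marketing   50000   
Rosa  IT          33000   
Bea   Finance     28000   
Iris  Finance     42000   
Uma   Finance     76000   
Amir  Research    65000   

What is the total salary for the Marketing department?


Marketing department members:
  Pete: 50000
Total = 50000 = 50000

ANSWER: 50000


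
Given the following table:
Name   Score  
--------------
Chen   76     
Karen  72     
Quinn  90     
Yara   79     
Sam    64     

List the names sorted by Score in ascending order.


Sorting by Score (ascending):
  Sam: 64
  Karen: 72
  Chen: 76
  Yara: 79
  Quinn: 90


ANSWER: Sam, Karen, Chen, Yara, Quinn


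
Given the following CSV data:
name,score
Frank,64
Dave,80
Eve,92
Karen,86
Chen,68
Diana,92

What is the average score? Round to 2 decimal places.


Scores: 64, 80, 92, 86, 68, 92
Sum = 482
Count = 6
Average = 482 / 6 = 80.33

ANSWER: 80.33


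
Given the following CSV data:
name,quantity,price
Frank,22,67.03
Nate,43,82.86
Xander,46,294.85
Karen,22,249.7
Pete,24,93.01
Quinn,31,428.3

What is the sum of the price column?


Values in 'price' column:
  Row 1: 67.03
  Row 2: 82.86
  Row 3: 294.85
  Row 4: 249.7
  Row 5: 93.01
  Row 6: 428.3
Sum = 67.03 + 82.86 + 294.85 + 249.7 + 93.01 + 428.3 = 1215.75

ANSWER: 1215.75


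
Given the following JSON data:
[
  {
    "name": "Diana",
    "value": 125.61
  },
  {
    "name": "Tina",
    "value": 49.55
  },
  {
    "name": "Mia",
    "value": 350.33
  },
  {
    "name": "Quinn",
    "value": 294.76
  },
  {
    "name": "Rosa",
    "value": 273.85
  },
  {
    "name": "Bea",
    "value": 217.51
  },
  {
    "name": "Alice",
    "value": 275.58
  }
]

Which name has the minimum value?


Comparing values:
  Diana: 125.61
  Tina: 49.55
  Mia: 350.33
  Quinn: 294.76
  Rosa: 273.85
  Bea: 217.51
  Alice: 275.58
Minimum: Tina (49.55)

ANSWER: Tina


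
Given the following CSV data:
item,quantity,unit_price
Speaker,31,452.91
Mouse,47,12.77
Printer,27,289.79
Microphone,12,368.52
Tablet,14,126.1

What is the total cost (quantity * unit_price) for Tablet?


Row: Tablet
quantity = 14
unit_price = 126.1
total = 14 * 126.1 = 1765.4

ANSWER: 1765.4


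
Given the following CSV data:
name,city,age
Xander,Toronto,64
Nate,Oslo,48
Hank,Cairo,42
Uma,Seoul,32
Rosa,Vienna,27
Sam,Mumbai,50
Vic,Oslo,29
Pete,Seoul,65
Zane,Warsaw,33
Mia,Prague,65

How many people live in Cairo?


Scanning city column for 'Cairo':
  Row 3: Hank -> MATCH
Total matches: 1

ANSWER: 1


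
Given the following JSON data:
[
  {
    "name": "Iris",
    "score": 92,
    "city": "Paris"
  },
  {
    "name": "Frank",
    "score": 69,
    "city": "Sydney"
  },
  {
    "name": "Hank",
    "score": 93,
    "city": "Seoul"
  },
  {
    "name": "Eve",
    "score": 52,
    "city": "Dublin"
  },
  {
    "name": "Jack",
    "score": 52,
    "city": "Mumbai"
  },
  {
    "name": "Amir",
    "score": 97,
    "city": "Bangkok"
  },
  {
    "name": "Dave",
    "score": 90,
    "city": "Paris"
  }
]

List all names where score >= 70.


Filtering records where score >= 70:
  Iris (score=92) -> YES
  Frank (score=69) -> no
  Hank (score=93) -> YES
  Eve (score=52) -> no
  Jack (score=52) -> no
  Amir (score=97) -> YES
  Dave (score=90) -> YES


ANSWER: Iris, Hank, Amir, Dave


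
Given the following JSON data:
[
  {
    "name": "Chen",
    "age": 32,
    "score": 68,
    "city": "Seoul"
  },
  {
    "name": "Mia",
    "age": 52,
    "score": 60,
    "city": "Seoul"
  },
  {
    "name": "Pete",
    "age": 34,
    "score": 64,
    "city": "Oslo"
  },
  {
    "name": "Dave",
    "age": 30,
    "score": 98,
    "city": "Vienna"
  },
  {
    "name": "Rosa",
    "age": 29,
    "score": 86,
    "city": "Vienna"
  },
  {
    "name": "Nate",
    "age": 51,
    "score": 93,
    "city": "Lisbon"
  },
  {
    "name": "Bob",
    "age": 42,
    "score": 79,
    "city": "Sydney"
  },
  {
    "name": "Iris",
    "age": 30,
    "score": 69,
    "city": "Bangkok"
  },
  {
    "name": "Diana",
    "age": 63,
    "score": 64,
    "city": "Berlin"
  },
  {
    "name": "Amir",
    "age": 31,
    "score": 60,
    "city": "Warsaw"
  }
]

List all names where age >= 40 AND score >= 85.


Checking both conditions:
  Chen (age=32, score=68) -> no
  Mia (age=52, score=60) -> no
  Pete (age=34, score=64) -> no
  Dave (age=30, score=98) -> no
  Rosa (age=29, score=86) -> no
  Nate (age=51, score=93) -> YES
  Bob (age=42, score=79) -> no
  Iris (age=30, score=69) -> no
  Diana (age=63, score=64) -> no
  Amir (age=31, score=60) -> no


ANSWER: Nate


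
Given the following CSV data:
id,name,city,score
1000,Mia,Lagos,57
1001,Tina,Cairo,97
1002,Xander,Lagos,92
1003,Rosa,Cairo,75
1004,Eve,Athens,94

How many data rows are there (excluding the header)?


Counting rows (excluding header):
Header: id,name,city,score
Data rows: 5

ANSWER: 5


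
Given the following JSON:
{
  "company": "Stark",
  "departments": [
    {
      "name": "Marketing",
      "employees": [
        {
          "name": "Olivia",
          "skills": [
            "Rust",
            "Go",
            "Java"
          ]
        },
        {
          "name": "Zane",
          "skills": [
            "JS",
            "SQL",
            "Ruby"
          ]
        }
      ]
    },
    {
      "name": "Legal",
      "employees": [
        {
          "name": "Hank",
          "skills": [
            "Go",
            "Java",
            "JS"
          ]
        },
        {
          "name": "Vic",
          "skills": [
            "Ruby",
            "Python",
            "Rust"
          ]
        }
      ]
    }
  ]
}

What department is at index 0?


Path: departments[0].name
Value: Marketing

ANSWER: Marketing


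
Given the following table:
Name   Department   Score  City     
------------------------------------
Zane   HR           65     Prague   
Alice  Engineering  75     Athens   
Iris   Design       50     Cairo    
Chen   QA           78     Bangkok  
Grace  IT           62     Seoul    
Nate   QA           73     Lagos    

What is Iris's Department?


Row 3: Iris
Department = Design

ANSWER: Design


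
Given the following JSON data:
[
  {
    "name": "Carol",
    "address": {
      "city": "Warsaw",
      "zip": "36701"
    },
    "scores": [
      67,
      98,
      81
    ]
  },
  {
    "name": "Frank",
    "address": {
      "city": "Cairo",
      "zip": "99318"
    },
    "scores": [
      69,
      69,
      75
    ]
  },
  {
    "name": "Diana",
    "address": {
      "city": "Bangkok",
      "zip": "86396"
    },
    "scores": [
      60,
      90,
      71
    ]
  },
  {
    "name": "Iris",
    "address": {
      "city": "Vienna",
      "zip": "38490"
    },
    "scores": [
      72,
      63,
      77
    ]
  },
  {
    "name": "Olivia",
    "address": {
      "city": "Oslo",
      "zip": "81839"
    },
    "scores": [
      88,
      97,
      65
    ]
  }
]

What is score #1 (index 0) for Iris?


Path: records[3].scores[0]
Value: 72

ANSWER: 72


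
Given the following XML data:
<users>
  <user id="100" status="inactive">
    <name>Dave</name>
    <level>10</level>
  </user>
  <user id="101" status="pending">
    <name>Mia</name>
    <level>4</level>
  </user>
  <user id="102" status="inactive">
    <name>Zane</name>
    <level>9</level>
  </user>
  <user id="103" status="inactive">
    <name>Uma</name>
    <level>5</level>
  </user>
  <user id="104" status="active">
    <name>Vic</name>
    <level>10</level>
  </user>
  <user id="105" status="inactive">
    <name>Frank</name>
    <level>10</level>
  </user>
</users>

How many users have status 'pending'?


Counting users with status='pending':
  Mia (id=101) -> MATCH
Count: 1

ANSWER: 1


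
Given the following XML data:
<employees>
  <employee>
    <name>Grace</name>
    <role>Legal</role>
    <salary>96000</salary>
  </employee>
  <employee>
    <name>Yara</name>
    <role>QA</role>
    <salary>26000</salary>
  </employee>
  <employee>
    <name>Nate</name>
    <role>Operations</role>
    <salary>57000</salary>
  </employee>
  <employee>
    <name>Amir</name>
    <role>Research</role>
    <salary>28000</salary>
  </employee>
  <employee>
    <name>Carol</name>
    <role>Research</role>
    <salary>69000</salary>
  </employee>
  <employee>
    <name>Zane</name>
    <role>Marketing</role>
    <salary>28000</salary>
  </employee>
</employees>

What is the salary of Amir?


Searching for <employee> with <name>Amir</name>
Found at position 4
<salary>28000</salary>

ANSWER: 28000


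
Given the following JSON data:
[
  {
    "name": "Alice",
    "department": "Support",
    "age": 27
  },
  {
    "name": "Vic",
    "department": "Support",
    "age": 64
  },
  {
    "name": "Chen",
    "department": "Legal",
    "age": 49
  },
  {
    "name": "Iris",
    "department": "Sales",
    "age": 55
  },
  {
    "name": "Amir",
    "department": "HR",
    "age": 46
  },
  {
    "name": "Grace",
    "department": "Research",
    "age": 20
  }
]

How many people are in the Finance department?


Scanning records for department = Finance
  No matches found
Count: 0

ANSWER: 0


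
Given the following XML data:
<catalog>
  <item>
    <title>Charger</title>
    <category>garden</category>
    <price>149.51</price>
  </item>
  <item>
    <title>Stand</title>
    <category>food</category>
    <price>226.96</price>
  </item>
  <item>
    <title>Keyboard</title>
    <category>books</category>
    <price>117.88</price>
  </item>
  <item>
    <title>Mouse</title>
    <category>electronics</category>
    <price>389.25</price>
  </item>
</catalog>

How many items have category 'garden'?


Scanning <item> elements for <category>garden</category>:
  Item 1: Charger -> MATCH
Count: 1

ANSWER: 1


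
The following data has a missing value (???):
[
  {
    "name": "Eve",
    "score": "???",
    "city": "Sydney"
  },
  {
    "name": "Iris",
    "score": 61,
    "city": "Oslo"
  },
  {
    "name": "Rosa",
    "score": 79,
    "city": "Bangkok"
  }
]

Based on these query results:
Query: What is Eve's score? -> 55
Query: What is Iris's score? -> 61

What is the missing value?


The missing value is Eve's score
From query: Eve's score = 55

ANSWER: 55


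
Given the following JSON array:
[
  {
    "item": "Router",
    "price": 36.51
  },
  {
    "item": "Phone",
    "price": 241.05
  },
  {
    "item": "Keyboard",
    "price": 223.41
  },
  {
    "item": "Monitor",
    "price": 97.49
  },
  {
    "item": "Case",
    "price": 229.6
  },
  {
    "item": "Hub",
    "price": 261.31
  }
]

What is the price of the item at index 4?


Array index 4 -> Case
price = 229.6

ANSWER: 229.6


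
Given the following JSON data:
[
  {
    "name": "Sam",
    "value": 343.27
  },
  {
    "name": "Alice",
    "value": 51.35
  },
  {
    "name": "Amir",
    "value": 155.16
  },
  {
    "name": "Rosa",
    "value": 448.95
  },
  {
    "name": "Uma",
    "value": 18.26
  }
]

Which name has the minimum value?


Comparing values:
  Sam: 343.27
  Alice: 51.35
  Amir: 155.16
  Rosa: 448.95
  Uma: 18.26
Minimum: Uma (18.26)

ANSWER: Uma


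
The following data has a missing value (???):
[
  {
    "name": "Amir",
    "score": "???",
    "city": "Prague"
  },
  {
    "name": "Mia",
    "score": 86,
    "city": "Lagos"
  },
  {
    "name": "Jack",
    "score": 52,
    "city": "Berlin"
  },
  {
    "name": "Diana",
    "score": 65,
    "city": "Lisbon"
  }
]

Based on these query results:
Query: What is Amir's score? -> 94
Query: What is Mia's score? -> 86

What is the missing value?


The missing value is Amir's score
From query: Amir's score = 94

ANSWER: 94


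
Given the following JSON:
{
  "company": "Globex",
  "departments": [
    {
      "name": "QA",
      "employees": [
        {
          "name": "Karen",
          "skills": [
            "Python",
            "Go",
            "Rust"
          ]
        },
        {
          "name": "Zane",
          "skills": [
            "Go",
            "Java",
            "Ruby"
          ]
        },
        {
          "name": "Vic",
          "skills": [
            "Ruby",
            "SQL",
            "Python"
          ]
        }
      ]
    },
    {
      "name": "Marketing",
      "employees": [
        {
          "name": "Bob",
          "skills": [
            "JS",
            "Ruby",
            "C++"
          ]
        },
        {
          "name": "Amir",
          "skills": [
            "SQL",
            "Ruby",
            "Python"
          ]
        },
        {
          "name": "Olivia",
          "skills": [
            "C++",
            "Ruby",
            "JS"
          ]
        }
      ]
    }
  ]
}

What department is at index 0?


Path: departments[0].name
Value: QA

ANSWER: QA


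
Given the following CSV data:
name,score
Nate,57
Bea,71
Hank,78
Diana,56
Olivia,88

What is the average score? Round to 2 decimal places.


Scores: 57, 71, 78, 56, 88
Sum = 350
Count = 5
Average = 350 / 5 = 70.00

ANSWER: 70.00


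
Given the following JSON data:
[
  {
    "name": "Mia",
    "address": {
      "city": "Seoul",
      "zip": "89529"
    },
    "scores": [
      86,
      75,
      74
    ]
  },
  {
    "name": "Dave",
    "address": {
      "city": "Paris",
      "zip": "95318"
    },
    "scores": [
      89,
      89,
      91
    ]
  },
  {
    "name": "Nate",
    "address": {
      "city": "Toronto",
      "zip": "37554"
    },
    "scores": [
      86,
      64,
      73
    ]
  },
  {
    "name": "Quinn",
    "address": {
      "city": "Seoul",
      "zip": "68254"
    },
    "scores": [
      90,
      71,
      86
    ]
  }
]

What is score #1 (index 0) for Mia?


Path: records[0].scores[0]
Value: 86

ANSWER: 86


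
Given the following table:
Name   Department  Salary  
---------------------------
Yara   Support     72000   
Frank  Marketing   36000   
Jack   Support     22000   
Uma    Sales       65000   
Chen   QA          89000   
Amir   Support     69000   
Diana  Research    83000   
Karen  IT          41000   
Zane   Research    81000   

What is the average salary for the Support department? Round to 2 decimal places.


Support department members:
  Yara: 72000
  Jack: 22000
  Amir: 69000
Sum = 163000
Count = 3
Average = 163000 / 3 = 54333.33

ANSWER: 54333.33


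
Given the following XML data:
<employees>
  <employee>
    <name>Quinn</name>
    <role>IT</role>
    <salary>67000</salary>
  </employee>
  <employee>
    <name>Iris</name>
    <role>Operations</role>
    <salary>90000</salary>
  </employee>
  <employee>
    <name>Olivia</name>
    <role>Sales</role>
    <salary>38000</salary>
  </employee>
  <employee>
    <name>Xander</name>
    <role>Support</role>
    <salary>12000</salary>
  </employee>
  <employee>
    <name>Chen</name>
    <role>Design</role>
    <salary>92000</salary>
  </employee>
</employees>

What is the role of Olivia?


Searching for <employee> with <name>Olivia</name>
Found at position 3
<role>Sales</role>

ANSWER: Sales


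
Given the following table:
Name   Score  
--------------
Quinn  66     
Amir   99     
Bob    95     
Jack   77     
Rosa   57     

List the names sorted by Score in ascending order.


Sorting by Score (ascending):
  Rosa: 57
  Quinn: 66
  Jack: 77
  Bob: 95
  Amir: 99


ANSWER: Rosa, Quinn, Jack, Bob, Amir


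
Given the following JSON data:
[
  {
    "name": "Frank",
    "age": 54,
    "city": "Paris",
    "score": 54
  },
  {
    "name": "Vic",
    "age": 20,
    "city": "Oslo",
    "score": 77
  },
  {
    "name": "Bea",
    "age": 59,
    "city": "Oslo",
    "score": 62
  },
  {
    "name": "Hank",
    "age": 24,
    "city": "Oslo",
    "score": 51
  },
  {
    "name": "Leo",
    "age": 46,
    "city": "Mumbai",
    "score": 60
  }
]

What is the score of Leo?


Looking up record where name = Leo
Record index: 4
Field 'score' = 60

ANSWER: 60


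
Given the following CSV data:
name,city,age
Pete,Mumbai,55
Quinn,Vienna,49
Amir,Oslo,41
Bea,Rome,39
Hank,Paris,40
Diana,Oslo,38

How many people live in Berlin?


Scanning city column for 'Berlin':
Total matches: 0

ANSWER: 0


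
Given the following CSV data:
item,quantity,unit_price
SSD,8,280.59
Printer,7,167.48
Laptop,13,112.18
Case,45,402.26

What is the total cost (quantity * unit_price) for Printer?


Row: Printer
quantity = 7
unit_price = 167.48
total = 7 * 167.48 = 1172.36

ANSWER: 1172.36


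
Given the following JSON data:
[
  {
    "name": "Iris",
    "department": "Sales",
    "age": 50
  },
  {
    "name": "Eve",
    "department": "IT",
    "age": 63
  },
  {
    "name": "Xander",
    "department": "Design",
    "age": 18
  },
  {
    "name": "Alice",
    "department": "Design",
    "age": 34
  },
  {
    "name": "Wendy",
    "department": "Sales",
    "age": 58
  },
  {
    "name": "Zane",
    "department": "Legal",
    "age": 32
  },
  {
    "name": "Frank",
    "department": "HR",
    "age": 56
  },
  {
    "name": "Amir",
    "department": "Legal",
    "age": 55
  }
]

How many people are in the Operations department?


Scanning records for department = Operations
  No matches found
Count: 0

ANSWER: 0


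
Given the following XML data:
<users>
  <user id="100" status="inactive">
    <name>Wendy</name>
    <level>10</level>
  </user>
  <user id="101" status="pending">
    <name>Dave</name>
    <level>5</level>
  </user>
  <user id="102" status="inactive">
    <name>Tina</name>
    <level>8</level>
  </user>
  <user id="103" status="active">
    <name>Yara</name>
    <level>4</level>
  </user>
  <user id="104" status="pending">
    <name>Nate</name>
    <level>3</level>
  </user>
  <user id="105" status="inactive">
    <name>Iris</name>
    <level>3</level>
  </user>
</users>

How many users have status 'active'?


Counting users with status='active':
  Yara (id=103) -> MATCH
Count: 1

ANSWER: 1


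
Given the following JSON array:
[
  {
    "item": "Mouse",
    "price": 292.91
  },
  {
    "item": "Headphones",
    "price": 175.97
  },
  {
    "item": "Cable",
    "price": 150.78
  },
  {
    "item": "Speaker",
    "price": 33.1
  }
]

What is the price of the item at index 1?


Array index 1 -> Headphones
price = 175.97

ANSWER: 175.97


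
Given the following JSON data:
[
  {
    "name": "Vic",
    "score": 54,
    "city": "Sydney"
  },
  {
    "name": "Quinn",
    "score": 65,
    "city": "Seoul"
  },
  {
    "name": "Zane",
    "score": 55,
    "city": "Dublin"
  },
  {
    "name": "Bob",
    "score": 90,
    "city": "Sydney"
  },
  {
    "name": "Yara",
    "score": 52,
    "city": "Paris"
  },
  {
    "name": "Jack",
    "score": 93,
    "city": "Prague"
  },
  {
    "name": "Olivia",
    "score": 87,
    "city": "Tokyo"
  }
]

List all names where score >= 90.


Filtering records where score >= 90:
  Vic (score=54) -> no
  Quinn (score=65) -> no
  Zane (score=55) -> no
  Bob (score=90) -> YES
  Yara (score=52) -> no
  Jack (score=93) -> YES
  Olivia (score=87) -> no


ANSWER: Bob, Jack


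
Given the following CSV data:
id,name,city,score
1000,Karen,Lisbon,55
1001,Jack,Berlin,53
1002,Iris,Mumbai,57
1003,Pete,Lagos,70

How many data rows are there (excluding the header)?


Counting rows (excluding header):
Header: id,name,city,score
Data rows: 4

ANSWER: 4


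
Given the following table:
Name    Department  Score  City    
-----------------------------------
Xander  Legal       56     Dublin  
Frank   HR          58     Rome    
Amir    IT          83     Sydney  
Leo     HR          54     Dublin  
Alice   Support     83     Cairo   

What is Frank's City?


Row 2: Frank
City = Rome

ANSWER: Rome


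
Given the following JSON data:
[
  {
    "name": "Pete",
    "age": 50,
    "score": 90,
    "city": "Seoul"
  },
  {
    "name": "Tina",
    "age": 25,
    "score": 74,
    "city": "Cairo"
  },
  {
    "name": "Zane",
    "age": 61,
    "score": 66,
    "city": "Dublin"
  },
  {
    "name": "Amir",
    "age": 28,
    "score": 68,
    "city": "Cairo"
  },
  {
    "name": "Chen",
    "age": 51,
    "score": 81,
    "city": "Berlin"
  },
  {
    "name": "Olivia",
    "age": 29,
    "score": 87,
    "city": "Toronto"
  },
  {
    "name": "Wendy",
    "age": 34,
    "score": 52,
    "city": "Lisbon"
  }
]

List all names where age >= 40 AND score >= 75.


Checking both conditions:
  Pete (age=50, score=90) -> YES
  Tina (age=25, score=74) -> no
  Zane (age=61, score=66) -> no
  Amir (age=28, score=68) -> no
  Chen (age=51, score=81) -> YES
  Olivia (age=29, score=87) -> no
  Wendy (age=34, score=52) -> no


ANSWER: Pete, Chen


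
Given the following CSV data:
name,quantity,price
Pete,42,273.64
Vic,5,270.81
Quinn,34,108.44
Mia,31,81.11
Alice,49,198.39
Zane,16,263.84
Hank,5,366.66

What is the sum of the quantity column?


Values in 'quantity' column:
  Row 1: 42
  Row 2: 5
  Row 3: 34
  Row 4: 31
  Row 5: 49
  Row 6: 16
  Row 7: 5
Sum = 42 + 5 + 34 + 31 + 49 + 16 + 5 = 182

ANSWER: 182


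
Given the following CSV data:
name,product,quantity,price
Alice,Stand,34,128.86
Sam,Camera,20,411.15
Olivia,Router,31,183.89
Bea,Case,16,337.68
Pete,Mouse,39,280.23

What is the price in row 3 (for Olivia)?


Row 3: Olivia
Column 'price' = 183.89

ANSWER: 183.89


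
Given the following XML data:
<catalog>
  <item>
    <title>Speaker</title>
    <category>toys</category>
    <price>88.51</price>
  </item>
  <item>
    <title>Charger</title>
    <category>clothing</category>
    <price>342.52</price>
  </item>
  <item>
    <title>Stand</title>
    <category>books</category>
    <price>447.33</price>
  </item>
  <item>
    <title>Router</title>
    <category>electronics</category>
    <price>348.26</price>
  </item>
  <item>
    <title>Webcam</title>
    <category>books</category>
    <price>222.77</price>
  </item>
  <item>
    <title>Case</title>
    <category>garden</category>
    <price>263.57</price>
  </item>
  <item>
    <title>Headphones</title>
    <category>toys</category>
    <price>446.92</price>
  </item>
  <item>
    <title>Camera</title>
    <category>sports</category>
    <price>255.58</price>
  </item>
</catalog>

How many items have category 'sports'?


Scanning <item> elements for <category>sports</category>:
  Item 8: Camera -> MATCH
Count: 1

ANSWER: 1


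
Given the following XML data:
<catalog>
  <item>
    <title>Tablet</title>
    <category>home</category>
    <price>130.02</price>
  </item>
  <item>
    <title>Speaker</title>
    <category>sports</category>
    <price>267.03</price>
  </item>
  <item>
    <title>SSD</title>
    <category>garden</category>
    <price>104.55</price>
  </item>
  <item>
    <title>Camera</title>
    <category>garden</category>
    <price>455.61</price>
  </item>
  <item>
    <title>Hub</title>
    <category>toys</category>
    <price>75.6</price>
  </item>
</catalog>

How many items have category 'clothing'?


Scanning <item> elements for <category>clothing</category>:
Count: 0

ANSWER: 0


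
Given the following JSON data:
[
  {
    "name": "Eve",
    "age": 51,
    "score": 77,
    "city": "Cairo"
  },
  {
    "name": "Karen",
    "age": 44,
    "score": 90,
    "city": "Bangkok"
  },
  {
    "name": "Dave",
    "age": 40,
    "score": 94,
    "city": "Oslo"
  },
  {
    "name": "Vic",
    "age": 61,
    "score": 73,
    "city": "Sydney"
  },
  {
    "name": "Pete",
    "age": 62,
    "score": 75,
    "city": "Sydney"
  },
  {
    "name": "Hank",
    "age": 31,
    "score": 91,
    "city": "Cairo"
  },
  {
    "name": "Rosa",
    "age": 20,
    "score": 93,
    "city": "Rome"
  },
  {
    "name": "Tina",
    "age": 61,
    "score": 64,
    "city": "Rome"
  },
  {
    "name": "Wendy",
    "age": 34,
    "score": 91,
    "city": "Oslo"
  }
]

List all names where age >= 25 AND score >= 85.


Checking both conditions:
  Eve (age=51, score=77) -> no
  Karen (age=44, score=90) -> YES
  Dave (age=40, score=94) -> YES
  Vic (age=61, score=73) -> no
  Pete (age=62, score=75) -> no
  Hank (age=31, score=91) -> YES
  Rosa (age=20, score=93) -> no
  Tina (age=61, score=64) -> no
  Wendy (age=34, score=91) -> YES


ANSWER: Karen, Dave, Hank, Wendy


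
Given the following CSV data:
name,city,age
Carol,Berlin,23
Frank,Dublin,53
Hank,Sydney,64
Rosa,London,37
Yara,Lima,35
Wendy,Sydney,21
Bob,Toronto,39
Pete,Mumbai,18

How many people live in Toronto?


Scanning city column for 'Toronto':
  Row 7: Bob -> MATCH
Total matches: 1

ANSWER: 1


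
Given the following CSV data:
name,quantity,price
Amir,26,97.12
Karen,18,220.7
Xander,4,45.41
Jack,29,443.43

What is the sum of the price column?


Values in 'price' column:
  Row 1: 97.12
  Row 2: 220.7
  Row 3: 45.41
  Row 4: 443.43
Sum = 97.12 + 220.7 + 45.41 + 443.43 = 806.66

ANSWER: 806.66


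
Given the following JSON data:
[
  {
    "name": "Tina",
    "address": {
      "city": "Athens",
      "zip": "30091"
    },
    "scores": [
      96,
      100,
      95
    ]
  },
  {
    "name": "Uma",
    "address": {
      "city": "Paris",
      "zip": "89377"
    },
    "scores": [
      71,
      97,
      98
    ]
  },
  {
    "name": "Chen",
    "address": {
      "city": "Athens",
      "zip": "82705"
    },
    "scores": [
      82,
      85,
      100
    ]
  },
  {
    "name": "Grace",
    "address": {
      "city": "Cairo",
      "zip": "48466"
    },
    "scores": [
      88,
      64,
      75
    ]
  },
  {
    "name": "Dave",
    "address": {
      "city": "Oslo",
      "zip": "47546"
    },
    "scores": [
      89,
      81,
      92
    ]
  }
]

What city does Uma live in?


Path: records[1].address.city
Value: Paris

ANSWER: Paris


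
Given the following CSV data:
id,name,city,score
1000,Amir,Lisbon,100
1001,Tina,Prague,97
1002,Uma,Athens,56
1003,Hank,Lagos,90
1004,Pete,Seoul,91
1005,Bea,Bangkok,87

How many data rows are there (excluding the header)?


Counting rows (excluding header):
Header: id,name,city,score
Data rows: 6

ANSWER: 6


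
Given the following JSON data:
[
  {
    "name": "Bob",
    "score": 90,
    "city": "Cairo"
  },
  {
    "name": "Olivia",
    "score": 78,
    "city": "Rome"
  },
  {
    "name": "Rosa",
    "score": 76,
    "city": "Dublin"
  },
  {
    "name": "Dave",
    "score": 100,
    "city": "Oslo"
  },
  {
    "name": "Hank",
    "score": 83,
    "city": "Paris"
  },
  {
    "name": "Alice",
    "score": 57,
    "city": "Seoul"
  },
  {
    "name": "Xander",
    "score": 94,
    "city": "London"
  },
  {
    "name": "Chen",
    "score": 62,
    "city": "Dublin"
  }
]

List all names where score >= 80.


Filtering records where score >= 80:
  Bob (score=90) -> YES
  Olivia (score=78) -> no
  Rosa (score=76) -> no
  Dave (score=100) -> YES
  Hank (score=83) -> YES
  Alice (score=57) -> no
  Xander (score=94) -> YES
  Chen (score=62) -> no


ANSWER: Bob, Dave, Hank, Xander


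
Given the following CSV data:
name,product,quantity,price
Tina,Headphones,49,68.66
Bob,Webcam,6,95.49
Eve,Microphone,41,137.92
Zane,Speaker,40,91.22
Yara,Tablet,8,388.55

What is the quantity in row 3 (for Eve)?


Row 3: Eve
Column 'quantity' = 41

ANSWER: 41


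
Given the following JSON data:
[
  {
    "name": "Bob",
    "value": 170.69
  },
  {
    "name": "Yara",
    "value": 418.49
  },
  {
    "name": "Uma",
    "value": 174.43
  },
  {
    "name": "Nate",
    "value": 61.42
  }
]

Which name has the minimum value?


Comparing values:
  Bob: 170.69
  Yara: 418.49
  Uma: 174.43
  Nate: 61.42
Minimum: Nate (61.42)

ANSWER: Nate


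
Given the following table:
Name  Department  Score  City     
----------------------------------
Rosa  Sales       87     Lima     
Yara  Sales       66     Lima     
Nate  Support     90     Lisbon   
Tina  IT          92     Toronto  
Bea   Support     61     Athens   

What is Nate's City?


Row 3: Nate
City = Lisbon

ANSWER: Lisbon


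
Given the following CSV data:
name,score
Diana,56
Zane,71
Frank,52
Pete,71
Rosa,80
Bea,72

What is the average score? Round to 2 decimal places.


Scores: 56, 71, 52, 71, 80, 72
Sum = 402
Count = 6
Average = 402 / 6 = 67.00

ANSWER: 67.00


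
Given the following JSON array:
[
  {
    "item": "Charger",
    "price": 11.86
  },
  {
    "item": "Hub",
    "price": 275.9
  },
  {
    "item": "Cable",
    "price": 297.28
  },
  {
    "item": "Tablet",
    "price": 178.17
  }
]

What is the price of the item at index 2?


Array index 2 -> Cable
price = 297.28

ANSWER: 297.28


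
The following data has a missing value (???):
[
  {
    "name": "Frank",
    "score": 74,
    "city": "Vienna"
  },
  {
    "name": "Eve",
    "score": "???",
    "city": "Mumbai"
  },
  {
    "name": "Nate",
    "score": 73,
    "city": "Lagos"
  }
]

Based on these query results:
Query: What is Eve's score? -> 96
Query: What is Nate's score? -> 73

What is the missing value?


The missing value is Eve's score
From query: Eve's score = 96

ANSWER: 96


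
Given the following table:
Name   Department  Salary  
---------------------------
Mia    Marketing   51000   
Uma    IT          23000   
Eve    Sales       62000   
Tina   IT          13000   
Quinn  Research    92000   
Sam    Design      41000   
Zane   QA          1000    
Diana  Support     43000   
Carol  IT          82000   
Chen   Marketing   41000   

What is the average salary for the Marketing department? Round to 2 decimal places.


Marketing department members:
  Mia: 51000
  Chen: 41000
Sum = 92000
Count = 2
Average = 92000 / 2 = 46000.00

ANSWER: 46000.00


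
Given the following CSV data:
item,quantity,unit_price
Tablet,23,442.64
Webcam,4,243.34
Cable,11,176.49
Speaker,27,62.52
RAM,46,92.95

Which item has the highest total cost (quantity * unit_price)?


Computing row totals:
  Tablet: 10180.72
  Webcam: 973.36
  Cable: 1941.39
  Speaker: 1688.04
  RAM: 4275.7
Maximum: Tablet (10180.72)

ANSWER: Tablet


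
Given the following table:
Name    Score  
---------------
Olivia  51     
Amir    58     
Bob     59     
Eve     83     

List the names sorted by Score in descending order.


Sorting by Score (descending):
  Eve: 83
  Bob: 59
  Amir: 58
  Olivia: 51


ANSWER: Eve, Bob, Amir, Olivia


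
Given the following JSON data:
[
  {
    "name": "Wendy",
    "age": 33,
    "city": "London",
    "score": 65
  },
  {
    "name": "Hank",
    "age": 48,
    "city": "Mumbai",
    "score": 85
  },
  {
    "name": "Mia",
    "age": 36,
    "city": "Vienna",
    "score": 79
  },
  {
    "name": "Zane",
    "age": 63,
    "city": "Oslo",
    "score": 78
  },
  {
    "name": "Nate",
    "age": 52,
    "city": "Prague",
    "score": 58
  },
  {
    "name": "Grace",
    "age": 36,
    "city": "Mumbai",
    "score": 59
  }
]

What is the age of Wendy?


Looking up record where name = Wendy
Record index: 0
Field 'age' = 33

ANSWER: 33


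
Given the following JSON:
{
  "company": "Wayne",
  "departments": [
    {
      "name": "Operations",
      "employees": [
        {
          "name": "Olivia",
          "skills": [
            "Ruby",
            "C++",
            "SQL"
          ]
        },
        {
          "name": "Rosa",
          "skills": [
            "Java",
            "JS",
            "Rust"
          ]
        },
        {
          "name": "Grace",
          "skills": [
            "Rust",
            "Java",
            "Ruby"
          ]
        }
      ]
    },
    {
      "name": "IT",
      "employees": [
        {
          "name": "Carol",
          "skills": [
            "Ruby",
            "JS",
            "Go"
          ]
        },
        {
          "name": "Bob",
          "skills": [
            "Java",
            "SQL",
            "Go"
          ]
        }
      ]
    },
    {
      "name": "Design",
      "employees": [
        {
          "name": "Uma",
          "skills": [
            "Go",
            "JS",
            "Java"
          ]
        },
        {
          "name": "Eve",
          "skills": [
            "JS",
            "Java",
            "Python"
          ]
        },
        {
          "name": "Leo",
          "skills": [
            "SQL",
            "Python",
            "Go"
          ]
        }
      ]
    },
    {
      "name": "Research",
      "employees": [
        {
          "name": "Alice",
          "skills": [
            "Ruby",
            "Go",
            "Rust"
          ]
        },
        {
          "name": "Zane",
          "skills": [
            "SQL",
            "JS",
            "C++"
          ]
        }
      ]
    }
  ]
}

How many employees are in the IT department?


Path: departments[1].employees
Count: 2

ANSWER: 2


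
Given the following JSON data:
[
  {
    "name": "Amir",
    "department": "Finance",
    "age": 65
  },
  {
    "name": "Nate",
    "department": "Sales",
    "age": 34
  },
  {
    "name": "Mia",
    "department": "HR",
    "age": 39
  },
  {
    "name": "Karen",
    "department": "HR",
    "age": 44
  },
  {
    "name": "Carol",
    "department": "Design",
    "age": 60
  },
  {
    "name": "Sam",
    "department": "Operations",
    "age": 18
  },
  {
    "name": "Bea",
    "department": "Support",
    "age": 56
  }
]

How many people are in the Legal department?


Scanning records for department = Legal
  No matches found
Count: 0

ANSWER: 0


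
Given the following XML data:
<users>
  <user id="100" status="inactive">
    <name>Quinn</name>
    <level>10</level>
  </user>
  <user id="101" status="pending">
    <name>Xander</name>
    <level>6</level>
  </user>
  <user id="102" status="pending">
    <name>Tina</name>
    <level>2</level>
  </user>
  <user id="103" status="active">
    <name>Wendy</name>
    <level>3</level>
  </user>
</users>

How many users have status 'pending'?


Counting users with status='pending':
  Xander (id=101) -> MATCH
  Tina (id=102) -> MATCH
Count: 2

ANSWER: 2


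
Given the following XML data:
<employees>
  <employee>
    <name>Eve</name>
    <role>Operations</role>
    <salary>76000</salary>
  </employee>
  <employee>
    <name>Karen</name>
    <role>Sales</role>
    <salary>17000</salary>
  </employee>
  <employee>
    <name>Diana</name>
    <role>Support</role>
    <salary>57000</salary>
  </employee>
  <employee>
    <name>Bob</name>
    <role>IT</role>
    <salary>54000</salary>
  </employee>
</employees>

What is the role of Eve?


Searching for <employee> with <name>Eve</name>
Found at position 1
<role>Operations</role>

ANSWER: Operations


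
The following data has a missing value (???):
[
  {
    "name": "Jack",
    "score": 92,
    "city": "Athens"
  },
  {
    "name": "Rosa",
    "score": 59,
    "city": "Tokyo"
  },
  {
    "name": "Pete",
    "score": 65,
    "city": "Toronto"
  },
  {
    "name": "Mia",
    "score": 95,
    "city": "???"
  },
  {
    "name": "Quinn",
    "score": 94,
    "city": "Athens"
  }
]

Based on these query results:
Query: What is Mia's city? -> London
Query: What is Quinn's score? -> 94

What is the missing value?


The missing value is Mia's city
From query: Mia's city = London

ANSWER: London


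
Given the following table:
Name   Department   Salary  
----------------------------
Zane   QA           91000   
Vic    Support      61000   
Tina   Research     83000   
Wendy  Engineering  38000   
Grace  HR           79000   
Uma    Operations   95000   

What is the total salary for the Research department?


Research department members:
  Tina: 83000
Total = 83000 = 83000

ANSWER: 83000


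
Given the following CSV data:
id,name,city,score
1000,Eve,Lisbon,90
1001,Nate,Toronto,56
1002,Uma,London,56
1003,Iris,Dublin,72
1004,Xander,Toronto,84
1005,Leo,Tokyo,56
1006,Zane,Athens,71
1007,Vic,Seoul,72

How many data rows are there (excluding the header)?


Counting rows (excluding header):
Header: id,name,city,score
Data rows: 8

ANSWER: 8


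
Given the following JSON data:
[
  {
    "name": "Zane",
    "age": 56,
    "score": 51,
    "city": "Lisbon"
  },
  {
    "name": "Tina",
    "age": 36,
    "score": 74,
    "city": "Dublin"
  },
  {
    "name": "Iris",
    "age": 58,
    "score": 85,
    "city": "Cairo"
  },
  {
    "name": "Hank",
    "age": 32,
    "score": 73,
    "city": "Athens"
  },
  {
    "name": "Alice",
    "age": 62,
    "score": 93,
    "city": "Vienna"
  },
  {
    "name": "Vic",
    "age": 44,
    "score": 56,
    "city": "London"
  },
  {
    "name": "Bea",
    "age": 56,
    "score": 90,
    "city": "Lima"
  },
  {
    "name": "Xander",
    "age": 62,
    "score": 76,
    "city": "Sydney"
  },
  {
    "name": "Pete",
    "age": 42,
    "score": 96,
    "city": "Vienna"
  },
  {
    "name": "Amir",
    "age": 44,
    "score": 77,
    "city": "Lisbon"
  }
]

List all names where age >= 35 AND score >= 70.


Checking both conditions:
  Zane (age=56, score=51) -> no
  Tina (age=36, score=74) -> YES
  Iris (age=58, score=85) -> YES
  Hank (age=32, score=73) -> no
  Alice (age=62, score=93) -> YES
  Vic (age=44, score=56) -> no
  Bea (age=56, score=90) -> YES
  Xander (age=62, score=76) -> YES
  Pete (age=42, score=96) -> YES
  Amir (age=44, score=77) -> YES


ANSWER: Tina, Iris, Alice, Bea, Xander, Pete, Amir


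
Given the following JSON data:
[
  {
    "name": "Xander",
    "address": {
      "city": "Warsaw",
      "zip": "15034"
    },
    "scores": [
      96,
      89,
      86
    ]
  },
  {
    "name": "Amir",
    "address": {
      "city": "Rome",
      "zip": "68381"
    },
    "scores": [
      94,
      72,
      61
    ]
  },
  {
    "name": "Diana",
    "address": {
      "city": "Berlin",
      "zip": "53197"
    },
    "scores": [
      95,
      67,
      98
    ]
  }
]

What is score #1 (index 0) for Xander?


Path: records[0].scores[0]
Value: 96

ANSWER: 96


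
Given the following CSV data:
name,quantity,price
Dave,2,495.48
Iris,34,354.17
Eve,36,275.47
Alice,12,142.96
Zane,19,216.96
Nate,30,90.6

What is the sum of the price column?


Values in 'price' column:
  Row 1: 495.48
  Row 2: 354.17
  Row 3: 275.47
  Row 4: 142.96
  Row 5: 216.96
  Row 6: 90.6
Sum = 495.48 + 354.17 + 275.47 + 142.96 + 216.96 + 90.6 = 1575.64

ANSWER: 1575.64


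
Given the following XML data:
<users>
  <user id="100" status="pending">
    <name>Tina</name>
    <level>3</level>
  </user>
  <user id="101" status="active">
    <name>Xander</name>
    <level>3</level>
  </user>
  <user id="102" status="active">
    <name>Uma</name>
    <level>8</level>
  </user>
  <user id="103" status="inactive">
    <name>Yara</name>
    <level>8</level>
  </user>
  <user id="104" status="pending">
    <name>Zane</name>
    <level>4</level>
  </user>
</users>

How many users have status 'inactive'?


Counting users with status='inactive':
  Yara (id=103) -> MATCH
Count: 1

ANSWER: 1


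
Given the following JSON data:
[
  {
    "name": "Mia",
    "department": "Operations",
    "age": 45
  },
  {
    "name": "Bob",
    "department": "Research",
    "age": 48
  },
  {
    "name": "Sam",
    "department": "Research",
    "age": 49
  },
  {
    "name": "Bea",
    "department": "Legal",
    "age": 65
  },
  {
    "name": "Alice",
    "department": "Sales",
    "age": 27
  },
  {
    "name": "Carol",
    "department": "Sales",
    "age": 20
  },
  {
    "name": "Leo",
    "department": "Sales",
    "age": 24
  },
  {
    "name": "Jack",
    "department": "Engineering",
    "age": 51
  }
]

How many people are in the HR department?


Scanning records for department = HR
  No matches found
Count: 0

ANSWER: 0


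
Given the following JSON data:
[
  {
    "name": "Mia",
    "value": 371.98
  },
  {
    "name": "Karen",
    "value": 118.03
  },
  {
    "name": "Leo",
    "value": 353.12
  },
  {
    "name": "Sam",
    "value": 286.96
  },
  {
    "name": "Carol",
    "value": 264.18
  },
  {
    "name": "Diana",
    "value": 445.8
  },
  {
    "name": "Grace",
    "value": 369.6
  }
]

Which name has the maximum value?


Comparing values:
  Mia: 371.98
  Karen: 118.03
  Leo: 353.12
  Sam: 286.96
  Carol: 264.18
  Diana: 445.8
  Grace: 369.6
Maximum: Diana (445.8)

ANSWER: Diana
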